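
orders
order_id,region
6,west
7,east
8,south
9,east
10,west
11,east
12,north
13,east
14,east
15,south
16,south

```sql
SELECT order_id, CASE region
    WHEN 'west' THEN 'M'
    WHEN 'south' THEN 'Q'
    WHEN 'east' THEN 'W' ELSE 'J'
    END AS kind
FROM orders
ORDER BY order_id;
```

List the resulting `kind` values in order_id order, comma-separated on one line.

M, W, Q, W, M, W, J, W, W, Q, Q

order_id=6: region='west' → M
order_id=7: region='east' → W
order_id=8: region='south' → Q
order_id=9: region='east' → W
order_id=10: region='west' → M
order_id=11: region='east' → W
order_id=12: ELSE → J
order_id=13: region='east' → W
order_id=14: region='east' → W
order_id=15: region='south' → Q
order_id=16: region='south' → Q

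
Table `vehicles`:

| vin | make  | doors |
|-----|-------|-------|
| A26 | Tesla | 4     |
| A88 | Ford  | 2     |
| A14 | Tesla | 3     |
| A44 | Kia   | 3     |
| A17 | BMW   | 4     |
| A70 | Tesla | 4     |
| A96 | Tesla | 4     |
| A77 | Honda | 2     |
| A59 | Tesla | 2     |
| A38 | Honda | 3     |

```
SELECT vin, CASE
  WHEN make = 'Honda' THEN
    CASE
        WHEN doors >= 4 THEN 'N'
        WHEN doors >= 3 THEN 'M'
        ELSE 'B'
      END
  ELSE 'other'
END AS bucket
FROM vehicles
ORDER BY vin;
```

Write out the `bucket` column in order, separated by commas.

other, other, other, M, other, other, other, B, other, other

vin=A14: make='Tesla' → outer ELSE → other
vin=A17: make='BMW' → outer ELSE → other
vin=A26: make='Tesla' → outer ELSE → other
vin=A38: make='Honda' → inner[doors >= 3] → M
vin=A44: make='Kia' → outer ELSE → other
vin=A59: make='Tesla' → outer ELSE → other
vin=A70: make='Tesla' → outer ELSE → other
vin=A77: make='Honda' → inner[ELSE] → B
vin=A88: make='Ford' → outer ELSE → other
vin=A96: make='Tesla' → outer ELSE → other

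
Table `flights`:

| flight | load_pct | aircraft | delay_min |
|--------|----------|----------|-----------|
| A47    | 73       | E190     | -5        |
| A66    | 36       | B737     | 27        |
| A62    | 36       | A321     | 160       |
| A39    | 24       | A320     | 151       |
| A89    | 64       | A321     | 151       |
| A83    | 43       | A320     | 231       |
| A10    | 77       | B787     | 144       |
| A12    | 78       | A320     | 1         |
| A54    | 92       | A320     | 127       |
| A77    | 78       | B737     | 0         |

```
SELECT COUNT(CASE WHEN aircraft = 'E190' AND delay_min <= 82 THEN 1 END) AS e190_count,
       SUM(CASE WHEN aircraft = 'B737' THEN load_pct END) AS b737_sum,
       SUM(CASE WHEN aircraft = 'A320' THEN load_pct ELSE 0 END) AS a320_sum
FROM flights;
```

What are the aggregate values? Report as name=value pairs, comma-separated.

e190_count=1, b737_sum=114, a320_sum=237

[e190_count: aircraft = 'E190' AND delay_min <= 82]
flight=A47: ✓ → 1
flight=A66: ✗
flight=A62: ✗
flight=A39: ✗
flight=A89: ✗
flight=A83: ✗
flight=A10: ✗
flight=A12: ✗
flight=A54: ✗
flight=A77: ✗
e190_count = COUNT(1) = 1
—
[b737_sum: aircraft = 'B737']
flight=A47: ✗
flight=A66: ✓ → 36
flight=A62: ✗
flight=A39: ✗
flight=A89: ✗
flight=A83: ✗
flight=A10: ✗
flight=A12: ✗
flight=A54: ✗
flight=A77: ✓ → 78
b737_sum = 36 + 78 = 114
—
[a320_sum: aircraft = 'A320']
flight=A47: ✗
flight=A66: ✗
flight=A62: ✗
flight=A39: ✓ → 24
flight=A89: ✗
flight=A83: ✓ → 43
flight=A10: ✗
flight=A12: ✓ → 78
flight=A54: ✓ → 92
flight=A77: ✗
a320_sum = 24 + 43 + 78 + 92 = 237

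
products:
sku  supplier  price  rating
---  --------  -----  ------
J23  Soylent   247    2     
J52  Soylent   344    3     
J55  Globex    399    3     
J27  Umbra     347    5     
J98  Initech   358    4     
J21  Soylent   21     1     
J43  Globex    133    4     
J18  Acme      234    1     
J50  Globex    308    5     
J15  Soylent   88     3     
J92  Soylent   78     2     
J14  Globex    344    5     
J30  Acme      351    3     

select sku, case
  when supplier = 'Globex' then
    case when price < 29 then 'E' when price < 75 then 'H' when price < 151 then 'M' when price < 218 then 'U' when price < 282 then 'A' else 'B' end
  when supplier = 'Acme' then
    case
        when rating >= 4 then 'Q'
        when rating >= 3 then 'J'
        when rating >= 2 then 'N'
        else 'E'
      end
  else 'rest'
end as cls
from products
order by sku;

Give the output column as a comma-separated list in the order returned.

sku=J14: supplier='Globex' → inner[ELSE] → B
sku=J15: supplier='Soylent' → outer ELSE → rest
sku=J18: supplier='Acme' → inner[ELSE] → E
sku=J21: supplier='Soylent' → outer ELSE → rest
sku=J23: supplier='Soylent' → outer ELSE → rest
sku=J27: supplier='Umbra' → outer ELSE → rest
sku=J30: supplier='Acme' → inner[rating >= 3] → J
sku=J43: supplier='Globex' → inner[price < 151] → M
sku=J50: supplier='Globex' → inner[ELSE] → B
sku=J52: supplier='Soylent' → outer ELSE → rest
sku=J55: supplier='Globex' → inner[ELSE] → B
sku=J92: supplier='Soylent' → outer ELSE → rest
sku=J98: supplier='Initech' → outer ELSE → rest

B, rest, E, rest, rest, rest, J, M, B, rest, B, rest, rest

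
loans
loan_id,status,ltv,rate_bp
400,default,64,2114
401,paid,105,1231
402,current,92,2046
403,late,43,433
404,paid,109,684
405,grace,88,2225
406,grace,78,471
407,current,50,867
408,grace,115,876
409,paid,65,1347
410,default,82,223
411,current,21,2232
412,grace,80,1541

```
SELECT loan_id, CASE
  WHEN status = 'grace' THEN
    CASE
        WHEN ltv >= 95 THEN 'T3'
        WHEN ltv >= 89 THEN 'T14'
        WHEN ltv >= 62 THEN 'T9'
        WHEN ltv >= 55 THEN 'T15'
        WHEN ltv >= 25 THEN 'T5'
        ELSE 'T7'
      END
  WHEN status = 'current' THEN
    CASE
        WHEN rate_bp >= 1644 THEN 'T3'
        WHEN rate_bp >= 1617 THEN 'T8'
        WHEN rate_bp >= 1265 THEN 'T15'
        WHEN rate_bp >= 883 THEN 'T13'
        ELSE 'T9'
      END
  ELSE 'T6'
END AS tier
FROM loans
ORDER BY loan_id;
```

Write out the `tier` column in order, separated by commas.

loan_id=400: status='default' → outer ELSE → T6
loan_id=401: status='paid' → outer ELSE → T6
loan_id=402: status='current' → inner[rate_bp >= 1644] → T3
loan_id=403: status='late' → outer ELSE → T6
loan_id=404: status='paid' → outer ELSE → T6
loan_id=405: status='grace' → inner[ltv >= 62] → T9
loan_id=406: status='grace' → inner[ltv >= 62] → T9
loan_id=407: status='current' → inner[ELSE] → T9
loan_id=408: status='grace' → inner[ltv >= 95] → T3
loan_id=409: status='paid' → outer ELSE → T6
loan_id=410: status='default' → outer ELSE → T6
loan_id=411: status='current' → inner[rate_bp >= 1644] → T3
loan_id=412: status='grace' → inner[ltv >= 62] → T9

T6, T6, T3, T6, T6, T9, T9, T9, T3, T6, T6, T3, T9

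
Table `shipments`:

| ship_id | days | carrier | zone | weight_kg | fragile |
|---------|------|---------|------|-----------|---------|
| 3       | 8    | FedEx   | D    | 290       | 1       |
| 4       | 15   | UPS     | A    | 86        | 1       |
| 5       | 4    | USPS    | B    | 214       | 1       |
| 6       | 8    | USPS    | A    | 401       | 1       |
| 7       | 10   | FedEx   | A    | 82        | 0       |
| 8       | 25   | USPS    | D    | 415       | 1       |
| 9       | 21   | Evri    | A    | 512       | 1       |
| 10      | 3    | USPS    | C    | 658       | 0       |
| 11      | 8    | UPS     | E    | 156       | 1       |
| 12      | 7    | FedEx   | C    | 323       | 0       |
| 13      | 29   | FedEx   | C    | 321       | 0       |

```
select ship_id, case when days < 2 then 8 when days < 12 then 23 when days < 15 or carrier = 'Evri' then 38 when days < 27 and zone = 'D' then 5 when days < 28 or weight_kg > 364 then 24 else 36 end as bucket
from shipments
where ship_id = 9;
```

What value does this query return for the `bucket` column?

38

ship_id = 9: days=21, carrier=Evri, zone=A, weight_kg=512, fragile=1.
days < 2 → false
days < 12 → false
days < 15 or carrier = 'Evri' → true → 38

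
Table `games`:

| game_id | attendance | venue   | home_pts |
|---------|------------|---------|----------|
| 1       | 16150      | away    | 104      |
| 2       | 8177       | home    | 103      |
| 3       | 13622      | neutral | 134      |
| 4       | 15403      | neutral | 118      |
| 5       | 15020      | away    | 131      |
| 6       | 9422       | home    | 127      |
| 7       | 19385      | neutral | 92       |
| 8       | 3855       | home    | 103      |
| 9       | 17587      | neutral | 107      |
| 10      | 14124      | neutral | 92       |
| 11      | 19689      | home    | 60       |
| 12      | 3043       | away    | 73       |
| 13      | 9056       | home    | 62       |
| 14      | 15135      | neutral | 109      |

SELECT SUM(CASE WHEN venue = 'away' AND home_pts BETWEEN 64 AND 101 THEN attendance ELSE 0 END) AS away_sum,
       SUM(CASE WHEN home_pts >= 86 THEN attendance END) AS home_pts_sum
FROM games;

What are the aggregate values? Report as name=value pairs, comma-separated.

[away_sum: venue = 'away' AND home_pts BETWEEN 64 AND 101]
game_id=1: ✗
game_id=2: ✗
game_id=3: ✗
game_id=4: ✗
game_id=5: ✗
game_id=6: ✗
game_id=7: ✗
game_id=8: ✗
game_id=9: ✗
game_id=10: ✗
game_id=11: ✗
game_id=12: ✓ → 3043
game_id=13: ✗
game_id=14: ✗
away_sum = 3043
—
[home_pts_sum: home_pts >= 86]
game_id=1: ✓ → 16150
game_id=2: ✓ → 8177
game_id=3: ✓ → 13622
game_id=4: ✓ → 15403
game_id=5: ✓ → 15020
game_id=6: ✓ → 9422
game_id=7: ✓ → 19385
game_id=8: ✓ → 3855
game_id=9: ✓ → 17587
game_id=10: ✓ → 14124
game_id=11: ✗
game_id=12: ✗
game_id=13: ✗
game_id=14: ✓ → 15135
home_pts_sum = 16150 + 8177 + 13622 + 15403 + 15020 + 9422 + 19385 + 3855 + 17587 + 14124 + 15135 = 147880

away_sum=3043, home_pts_sum=147880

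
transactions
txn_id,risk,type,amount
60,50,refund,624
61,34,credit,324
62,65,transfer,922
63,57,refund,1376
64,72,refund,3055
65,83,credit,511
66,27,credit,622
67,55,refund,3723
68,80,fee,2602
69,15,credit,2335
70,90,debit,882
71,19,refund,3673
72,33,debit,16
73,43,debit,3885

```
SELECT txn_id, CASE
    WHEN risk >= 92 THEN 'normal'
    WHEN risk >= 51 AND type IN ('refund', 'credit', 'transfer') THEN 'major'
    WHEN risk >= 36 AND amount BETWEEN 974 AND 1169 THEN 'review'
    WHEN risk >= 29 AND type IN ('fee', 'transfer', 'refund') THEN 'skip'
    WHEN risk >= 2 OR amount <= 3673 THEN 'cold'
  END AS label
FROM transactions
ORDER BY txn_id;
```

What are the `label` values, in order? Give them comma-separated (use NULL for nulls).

skip, cold, major, major, major, major, cold, major, skip, cold, cold, cold, cold, cold

txn_id=60: risk >= 29 AND type IN ('fee', 'transfer', 'refund') → skip
txn_id=61: risk >= 2 OR amount <= 3673 → cold
txn_id=62: risk >= 51 AND type IN ('refund', 'credit', 'transfer') → major
txn_id=63: risk >= 51 AND type IN ('refund', 'credit', 'transfer') → major
txn_id=64: risk >= 51 AND type IN ('refund', 'credit', 'transfer') → major
txn_id=65: risk >= 51 AND type IN ('refund', 'credit', 'transfer') → major
txn_id=66: risk >= 2 OR amount <= 3673 → cold
txn_id=67: risk >= 51 AND type IN ('refund', 'credit', 'transfer') → major
txn_id=68: risk >= 29 AND type IN ('fee', 'transfer', 'refund') → skip
txn_id=69: risk >= 2 OR amount <= 3673 → cold
txn_id=70: risk >= 2 OR amount <= 3673 → cold
txn_id=71: risk >= 2 OR amount <= 3673 → cold
txn_id=72: risk >= 2 OR amount <= 3673 → cold
txn_id=73: risk >= 2 OR amount <= 3673 → cold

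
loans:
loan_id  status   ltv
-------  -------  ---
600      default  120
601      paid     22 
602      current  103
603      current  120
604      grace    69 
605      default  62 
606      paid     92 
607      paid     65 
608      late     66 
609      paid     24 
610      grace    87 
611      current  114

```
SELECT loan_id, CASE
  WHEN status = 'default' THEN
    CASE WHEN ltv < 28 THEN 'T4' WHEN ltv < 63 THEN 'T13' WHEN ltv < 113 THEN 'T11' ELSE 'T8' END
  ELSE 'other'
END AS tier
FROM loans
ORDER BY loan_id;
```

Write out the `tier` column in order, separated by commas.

loan_id=600: status='default' → inner[ELSE] → T8
loan_id=601: status='paid' → outer ELSE → other
loan_id=602: status='current' → outer ELSE → other
loan_id=603: status='current' → outer ELSE → other
loan_id=604: status='grace' → outer ELSE → other
loan_id=605: status='default' → inner[ltv < 63] → T13
loan_id=606: status='paid' → outer ELSE → other
loan_id=607: status='paid' → outer ELSE → other
loan_id=608: status='late' → outer ELSE → other
loan_id=609: status='paid' → outer ELSE → other
loan_id=610: status='grace' → outer ELSE → other
loan_id=611: status='current' → outer ELSE → other

T8, other, other, other, other, T13, other, other, other, other, other, other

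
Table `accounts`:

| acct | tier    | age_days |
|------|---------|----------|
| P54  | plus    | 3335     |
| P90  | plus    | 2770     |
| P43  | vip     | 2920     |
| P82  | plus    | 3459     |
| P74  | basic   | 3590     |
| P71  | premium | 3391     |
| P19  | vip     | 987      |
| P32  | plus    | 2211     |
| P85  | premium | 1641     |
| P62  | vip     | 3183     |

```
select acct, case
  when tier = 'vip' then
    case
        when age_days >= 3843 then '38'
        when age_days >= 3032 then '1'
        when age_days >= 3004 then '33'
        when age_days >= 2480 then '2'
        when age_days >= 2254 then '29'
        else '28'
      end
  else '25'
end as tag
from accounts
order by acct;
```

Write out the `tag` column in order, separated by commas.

28, 25, 2, 25, 1, 25, 25, 25, 25, 25

acct=P19: tier='vip' → inner[ELSE] → 28
acct=P32: tier='plus' → outer ELSE → 25
acct=P43: tier='vip' → inner[age_days >= 2480] → 2
acct=P54: tier='plus' → outer ELSE → 25
acct=P62: tier='vip' → inner[age_days >= 3032] → 1
acct=P71: tier='premium' → outer ELSE → 25
acct=P74: tier='basic' → outer ELSE → 25
acct=P82: tier='plus' → outer ELSE → 25
acct=P85: tier='premium' → outer ELSE → 25
acct=P90: tier='plus' → outer ELSE → 25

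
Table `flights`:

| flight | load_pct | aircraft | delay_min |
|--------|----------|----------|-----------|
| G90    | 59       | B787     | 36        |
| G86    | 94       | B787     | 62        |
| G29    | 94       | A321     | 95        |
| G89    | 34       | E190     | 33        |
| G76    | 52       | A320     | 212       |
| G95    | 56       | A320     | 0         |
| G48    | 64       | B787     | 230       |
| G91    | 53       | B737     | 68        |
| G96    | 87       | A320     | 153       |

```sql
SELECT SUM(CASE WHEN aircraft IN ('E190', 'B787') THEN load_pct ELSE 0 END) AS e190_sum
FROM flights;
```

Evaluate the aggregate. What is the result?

flight=G90: ✓ → 59
flight=G86: ✓ → 94
flight=G29: ✗
flight=G89: ✓ → 34
flight=G76: ✗
flight=G95: ✗
flight=G48: ✓ → 64
flight=G91: ✗
flight=G96: ✗
e190_sum = 59 + 94 + 34 + 64 = 251

251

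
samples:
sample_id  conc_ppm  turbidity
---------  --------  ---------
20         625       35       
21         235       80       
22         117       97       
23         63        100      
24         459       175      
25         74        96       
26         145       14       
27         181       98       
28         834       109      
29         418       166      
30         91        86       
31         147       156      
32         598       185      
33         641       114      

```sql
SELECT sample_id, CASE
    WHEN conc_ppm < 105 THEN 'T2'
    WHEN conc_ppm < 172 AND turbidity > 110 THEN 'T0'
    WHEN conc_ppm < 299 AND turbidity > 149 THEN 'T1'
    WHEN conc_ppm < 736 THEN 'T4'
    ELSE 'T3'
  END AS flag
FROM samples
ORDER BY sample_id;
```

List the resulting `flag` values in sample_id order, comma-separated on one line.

T4, T4, T4, T2, T4, T2, T4, T4, T3, T4, T2, T0, T4, T4

sample_id=20: conc_ppm < 736 → T4
sample_id=21: conc_ppm < 736 → T4
sample_id=22: conc_ppm < 736 → T4
sample_id=23: conc_ppm < 105 → T2
sample_id=24: conc_ppm < 736 → T4
sample_id=25: conc_ppm < 105 → T2
sample_id=26: conc_ppm < 736 → T4
sample_id=27: conc_ppm < 736 → T4
sample_id=28: ELSE → T3
sample_id=29: conc_ppm < 736 → T4
sample_id=30: conc_ppm < 105 → T2
sample_id=31: conc_ppm < 172 AND turbidity > 110 → T0
sample_id=32: conc_ppm < 736 → T4
sample_id=33: conc_ppm < 736 → T4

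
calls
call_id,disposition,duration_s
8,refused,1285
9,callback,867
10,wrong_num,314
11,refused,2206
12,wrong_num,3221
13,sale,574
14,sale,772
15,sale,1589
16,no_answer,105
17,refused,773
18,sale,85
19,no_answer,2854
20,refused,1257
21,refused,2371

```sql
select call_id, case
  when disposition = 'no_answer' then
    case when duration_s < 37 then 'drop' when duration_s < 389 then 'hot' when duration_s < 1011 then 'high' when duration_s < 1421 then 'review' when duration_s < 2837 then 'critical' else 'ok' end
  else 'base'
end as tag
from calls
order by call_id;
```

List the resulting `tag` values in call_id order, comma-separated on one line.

base, base, base, base, base, base, base, base, hot, base, base, ok, base, base

call_id=8: disposition='refused' → outer ELSE → base
call_id=9: disposition='callback' → outer ELSE → base
call_id=10: disposition='wrong_num' → outer ELSE → base
call_id=11: disposition='refused' → outer ELSE → base
call_id=12: disposition='wrong_num' → outer ELSE → base
call_id=13: disposition='sale' → outer ELSE → base
call_id=14: disposition='sale' → outer ELSE → base
call_id=15: disposition='sale' → outer ELSE → base
call_id=16: disposition='no_answer' → inner[duration_s < 389] → hot
call_id=17: disposition='refused' → outer ELSE → base
call_id=18: disposition='sale' → outer ELSE → base
call_id=19: disposition='no_answer' → inner[ELSE] → ok
call_id=20: disposition='refused' → outer ELSE → base
call_id=21: disposition='refused' → outer ELSE → base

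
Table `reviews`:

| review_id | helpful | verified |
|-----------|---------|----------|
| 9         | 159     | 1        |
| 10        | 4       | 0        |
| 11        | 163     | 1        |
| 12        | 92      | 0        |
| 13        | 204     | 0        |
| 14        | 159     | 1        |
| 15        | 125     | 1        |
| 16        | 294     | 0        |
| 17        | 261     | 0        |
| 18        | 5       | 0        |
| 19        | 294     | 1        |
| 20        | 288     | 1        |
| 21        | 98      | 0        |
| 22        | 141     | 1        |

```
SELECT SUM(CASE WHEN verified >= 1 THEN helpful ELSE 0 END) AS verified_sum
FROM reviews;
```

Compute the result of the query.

review_id=9: ✓ → 159
review_id=10: ✗
review_id=11: ✓ → 163
review_id=12: ✗
review_id=13: ✗
review_id=14: ✓ → 159
review_id=15: ✓ → 125
review_id=16: ✗
review_id=17: ✗
review_id=18: ✗
review_id=19: ✓ → 294
review_id=20: ✓ → 288
review_id=21: ✗
review_id=22: ✓ → 141
verified_sum = 159 + 163 + 159 + 125 + 294 + 288 + 141 = 1329

1329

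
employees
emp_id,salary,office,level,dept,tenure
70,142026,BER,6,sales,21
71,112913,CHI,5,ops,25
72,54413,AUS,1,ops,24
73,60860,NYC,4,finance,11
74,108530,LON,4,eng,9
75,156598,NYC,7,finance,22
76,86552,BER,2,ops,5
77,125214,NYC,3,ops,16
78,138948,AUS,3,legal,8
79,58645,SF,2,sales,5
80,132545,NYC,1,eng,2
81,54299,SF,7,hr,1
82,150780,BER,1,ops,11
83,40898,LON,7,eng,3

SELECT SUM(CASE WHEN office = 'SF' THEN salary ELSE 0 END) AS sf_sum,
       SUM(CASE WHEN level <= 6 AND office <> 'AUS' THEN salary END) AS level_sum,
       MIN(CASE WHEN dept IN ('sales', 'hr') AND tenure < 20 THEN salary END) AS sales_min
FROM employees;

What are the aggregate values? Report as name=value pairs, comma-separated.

sf_sum=112944, level_sum=978065, sales_min=54299

[sf_sum: office = 'SF']
emp_id=70: ✗
emp_id=71: ✗
emp_id=72: ✗
emp_id=73: ✗
emp_id=74: ✗
emp_id=75: ✗
emp_id=76: ✗
emp_id=77: ✗
emp_id=78: ✗
emp_id=79: ✓ → 58645
emp_id=80: ✗
emp_id=81: ✓ → 54299
emp_id=82: ✗
emp_id=83: ✗
sf_sum = 58645 + 54299 = 112944
—
[level_sum: level <= 6 AND office <> 'AUS']
emp_id=70: ✓ → 142026
emp_id=71: ✓ → 112913
emp_id=72: ✗
emp_id=73: ✓ → 60860
emp_id=74: ✓ → 108530
emp_id=75: ✗
emp_id=76: ✓ → 86552
emp_id=77: ✓ → 125214
emp_id=78: ✗
emp_id=79: ✓ → 58645
emp_id=80: ✓ → 132545
emp_id=81: ✗
emp_id=82: ✓ → 150780
emp_id=83: ✗
level_sum = 142026 + 112913 + 60860 + 108530 + 86552 + 125214 + 58645 + 132545 + 150780 = 978065
—
[sales_min: dept IN ('sales', 'hr') AND tenure < 20]
emp_id=70: ✗
emp_id=71: ✗
emp_id=72: ✗
emp_id=73: ✗
emp_id=74: ✗
emp_id=75: ✗
emp_id=76: ✗
emp_id=77: ✗
emp_id=78: ✗
emp_id=79: ✓ → 58645
emp_id=80: ✗
emp_id=81: ✓ → 54299
emp_id=82: ✗
emp_id=83: ✗
sales_min = MIN(58645, 54299) = 54299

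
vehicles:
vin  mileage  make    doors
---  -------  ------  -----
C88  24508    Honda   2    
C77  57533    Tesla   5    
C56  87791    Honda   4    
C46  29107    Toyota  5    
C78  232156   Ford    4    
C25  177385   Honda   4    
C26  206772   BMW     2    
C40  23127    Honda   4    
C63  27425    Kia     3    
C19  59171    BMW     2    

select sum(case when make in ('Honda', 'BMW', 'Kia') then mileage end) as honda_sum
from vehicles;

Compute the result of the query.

vin=C88: ✓ → 24508
vin=C77: ✗
vin=C56: ✓ → 87791
vin=C46: ✗
vin=C78: ✗
vin=C25: ✓ → 177385
vin=C26: ✓ → 206772
vin=C40: ✓ → 23127
vin=C63: ✓ → 27425
vin=C19: ✓ → 59171
honda_sum = 24508 + 87791 + 177385 + 206772 + 23127 + 27425 + 59171 = 606179

606179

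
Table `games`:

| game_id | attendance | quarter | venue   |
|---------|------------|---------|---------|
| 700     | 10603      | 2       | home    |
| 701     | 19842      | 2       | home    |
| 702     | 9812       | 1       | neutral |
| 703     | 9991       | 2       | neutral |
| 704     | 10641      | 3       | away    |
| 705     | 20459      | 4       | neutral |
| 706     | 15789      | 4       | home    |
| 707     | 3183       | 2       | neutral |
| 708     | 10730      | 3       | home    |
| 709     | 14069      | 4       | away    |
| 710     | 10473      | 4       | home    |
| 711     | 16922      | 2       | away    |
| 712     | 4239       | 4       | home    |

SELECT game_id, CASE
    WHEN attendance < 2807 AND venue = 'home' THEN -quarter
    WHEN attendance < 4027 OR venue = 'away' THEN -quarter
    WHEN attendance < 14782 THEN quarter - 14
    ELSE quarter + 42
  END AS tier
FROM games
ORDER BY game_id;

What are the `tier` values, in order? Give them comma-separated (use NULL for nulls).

-12, 44, -13, -12, -3, 46, 46, -2, -11, -4, -10, -2, -10

game_id=700: attendance < 14782 → -12
game_id=701: ELSE → 44
game_id=702: attendance < 14782 → -13
game_id=703: attendance < 14782 → -12
game_id=704: attendance < 4027 OR venue = 'away' → -3
game_id=705: ELSE → 46
game_id=706: ELSE → 46
game_id=707: attendance < 4027 OR venue = 'away' → -2
game_id=708: attendance < 14782 → -11
game_id=709: attendance < 4027 OR venue = 'away' → -4
game_id=710: attendance < 14782 → -10
game_id=711: attendance < 4027 OR venue = 'away' → -2
game_id=712: attendance < 14782 → -10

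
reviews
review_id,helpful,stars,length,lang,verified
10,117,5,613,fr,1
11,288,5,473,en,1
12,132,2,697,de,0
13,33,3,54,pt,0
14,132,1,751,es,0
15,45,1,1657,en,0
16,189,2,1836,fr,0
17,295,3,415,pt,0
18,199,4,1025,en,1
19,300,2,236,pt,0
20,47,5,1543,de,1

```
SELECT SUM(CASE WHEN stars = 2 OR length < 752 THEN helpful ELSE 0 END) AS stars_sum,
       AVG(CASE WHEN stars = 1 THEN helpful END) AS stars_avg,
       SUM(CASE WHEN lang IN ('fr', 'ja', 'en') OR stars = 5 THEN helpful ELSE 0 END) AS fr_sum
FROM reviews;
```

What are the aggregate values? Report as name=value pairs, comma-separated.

stars_sum=1486, stars_avg=88.5, fr_sum=885

[stars_sum: stars = 2 OR length < 752]
review_id=10: ✓ → 117
review_id=11: ✓ → 288
review_id=12: ✓ → 132
review_id=13: ✓ → 33
review_id=14: ✓ → 132
review_id=15: ✗
review_id=16: ✓ → 189
review_id=17: ✓ → 295
review_id=18: ✗
review_id=19: ✓ → 300
review_id=20: ✗
stars_sum = 117 + 288 + 132 + 33 + 132 + 189 + 295 + 300 = 1486
—
[stars_avg: stars = 1]
review_id=10: ✗
review_id=11: ✗
review_id=12: ✗
review_id=13: ✗
review_id=14: ✓ → 132
review_id=15: ✓ → 45
review_id=16: ✗
review_id=17: ✗
review_id=18: ✗
review_id=19: ✗
review_id=20: ✗
stars_avg = (132 + 45) / 2 = 88.5
—
[fr_sum: lang IN ('fr', 'ja', 'en') OR stars = 5]
review_id=10: ✓ → 117
review_id=11: ✓ → 288
review_id=12: ✗
review_id=13: ✗
review_id=14: ✗
review_id=15: ✓ → 45
review_id=16: ✓ → 189
review_id=17: ✗
review_id=18: ✓ → 199
review_id=19: ✗
review_id=20: ✓ → 47
fr_sum = 117 + 288 + 45 + 189 + 199 + 47 = 885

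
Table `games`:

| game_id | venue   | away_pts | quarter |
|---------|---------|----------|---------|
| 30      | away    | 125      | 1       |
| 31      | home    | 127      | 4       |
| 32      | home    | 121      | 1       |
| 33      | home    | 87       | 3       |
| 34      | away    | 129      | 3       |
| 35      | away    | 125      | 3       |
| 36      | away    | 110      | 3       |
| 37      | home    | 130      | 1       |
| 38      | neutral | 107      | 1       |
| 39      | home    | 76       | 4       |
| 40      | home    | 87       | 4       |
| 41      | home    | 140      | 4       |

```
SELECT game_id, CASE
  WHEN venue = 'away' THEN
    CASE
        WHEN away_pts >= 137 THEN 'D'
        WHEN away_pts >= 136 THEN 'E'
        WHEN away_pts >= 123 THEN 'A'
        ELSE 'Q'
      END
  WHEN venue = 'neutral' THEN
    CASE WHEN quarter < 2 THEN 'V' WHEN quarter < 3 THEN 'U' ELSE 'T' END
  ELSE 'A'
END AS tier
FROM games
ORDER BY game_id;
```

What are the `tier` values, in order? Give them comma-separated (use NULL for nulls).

A, A, A, A, A, A, Q, A, V, A, A, A

game_id=30: venue='away' → inner[away_pts >= 123] → A
game_id=31: venue='home' → outer ELSE → A
game_id=32: venue='home' → outer ELSE → A
game_id=33: venue='home' → outer ELSE → A
game_id=34: venue='away' → inner[away_pts >= 123] → A
game_id=35: venue='away' → inner[away_pts >= 123] → A
game_id=36: venue='away' → inner[ELSE] → Q
game_id=37: venue='home' → outer ELSE → A
game_id=38: venue='neutral' → inner[quarter < 2] → V
game_id=39: venue='home' → outer ELSE → A
game_id=40: venue='home' → outer ELSE → A
game_id=41: venue='home' → outer ELSE → A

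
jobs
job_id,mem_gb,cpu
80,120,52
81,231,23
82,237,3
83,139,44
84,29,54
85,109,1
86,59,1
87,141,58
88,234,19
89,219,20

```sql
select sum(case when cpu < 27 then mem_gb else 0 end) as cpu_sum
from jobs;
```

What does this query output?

job_id=80: ✗
job_id=81: ✓ → 231
job_id=82: ✓ → 237
job_id=83: ✗
job_id=84: ✗
job_id=85: ✓ → 109
job_id=86: ✓ → 59
job_id=87: ✗
job_id=88: ✓ → 234
job_id=89: ✓ → 219
cpu_sum = 231 + 237 + 109 + 59 + 234 + 219 = 1089

1089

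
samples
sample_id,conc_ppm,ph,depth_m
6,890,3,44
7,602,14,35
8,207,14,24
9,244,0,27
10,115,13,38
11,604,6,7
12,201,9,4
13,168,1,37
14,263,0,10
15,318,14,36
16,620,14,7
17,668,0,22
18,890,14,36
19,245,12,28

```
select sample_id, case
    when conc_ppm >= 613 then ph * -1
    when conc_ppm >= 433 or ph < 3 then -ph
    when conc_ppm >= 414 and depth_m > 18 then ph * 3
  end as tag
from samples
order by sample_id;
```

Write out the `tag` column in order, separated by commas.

-3, -14, NULL, 0, NULL, -6, NULL, -1, 0, NULL, -14, 0, -14, NULL

sample_id=6: conc_ppm >= 613 → -3
sample_id=7: conc_ppm >= 433 or ph < 3 → -14
sample_id=8: (no match → NULL) → NULL
sample_id=9: conc_ppm >= 433 or ph < 3 → 0
sample_id=10: (no match → NULL) → NULL
sample_id=11: conc_ppm >= 433 or ph < 3 → -6
sample_id=12: (no match → NULL) → NULL
sample_id=13: conc_ppm >= 433 or ph < 3 → -1
sample_id=14: conc_ppm >= 433 or ph < 3 → 0
sample_id=15: (no match → NULL) → NULL
sample_id=16: conc_ppm >= 613 → -14
sample_id=17: conc_ppm >= 613 → 0
sample_id=18: conc_ppm >= 613 → -14
sample_id=19: (no match → NULL) → NULL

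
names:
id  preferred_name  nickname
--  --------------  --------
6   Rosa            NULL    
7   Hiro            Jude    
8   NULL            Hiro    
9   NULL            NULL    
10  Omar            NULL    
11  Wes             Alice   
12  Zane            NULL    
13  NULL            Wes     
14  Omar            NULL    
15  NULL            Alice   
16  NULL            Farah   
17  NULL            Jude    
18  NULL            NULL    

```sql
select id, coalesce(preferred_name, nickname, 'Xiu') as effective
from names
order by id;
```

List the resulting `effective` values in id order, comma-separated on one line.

Rosa, Hiro, Hiro, Xiu, Omar, Wes, Zane, Wes, Omar, Alice, Farah, Jude, Xiu

id=6: preferred_name=Rosa → Rosa
id=7: preferred_name=Hiro → Hiro
id=8: preferred_name=NULL, nickname=Hiro → Hiro
id=9: preferred_name=NULL, nickname=NULL, → literal Xiu → Xiu
id=10: preferred_name=Omar → Omar
id=11: preferred_name=Wes → Wes
id=12: preferred_name=Zane → Zane
id=13: preferred_name=NULL, nickname=Wes → Wes
id=14: preferred_name=Omar → Omar
id=15: preferred_name=NULL, nickname=Alice → Alice
id=16: preferred_name=NULL, nickname=Farah → Farah
id=17: preferred_name=NULL, nickname=Jude → Jude
id=18: preferred_name=NULL, nickname=NULL, → literal Xiu → Xiu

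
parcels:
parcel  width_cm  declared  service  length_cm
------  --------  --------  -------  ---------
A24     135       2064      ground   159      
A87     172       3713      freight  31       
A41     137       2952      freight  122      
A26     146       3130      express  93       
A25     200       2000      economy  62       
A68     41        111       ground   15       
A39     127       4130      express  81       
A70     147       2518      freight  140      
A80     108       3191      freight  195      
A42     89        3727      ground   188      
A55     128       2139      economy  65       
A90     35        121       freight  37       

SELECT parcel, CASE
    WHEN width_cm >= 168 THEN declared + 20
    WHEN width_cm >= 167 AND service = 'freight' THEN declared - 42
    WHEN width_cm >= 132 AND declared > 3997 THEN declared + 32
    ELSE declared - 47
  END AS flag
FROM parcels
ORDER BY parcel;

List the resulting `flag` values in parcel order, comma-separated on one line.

parcel=A24: ELSE → 2017
parcel=A25: width_cm >= 168 → 2020
parcel=A26: ELSE → 3083
parcel=A39: ELSE → 4083
parcel=A41: ELSE → 2905
parcel=A42: ELSE → 3680
parcel=A55: ELSE → 2092
parcel=A68: ELSE → 64
parcel=A70: ELSE → 2471
parcel=A80: ELSE → 3144
parcel=A87: width_cm >= 168 → 3733
parcel=A90: ELSE → 74

2017, 2020, 3083, 4083, 2905, 3680, 2092, 64, 2471, 3144, 3733, 74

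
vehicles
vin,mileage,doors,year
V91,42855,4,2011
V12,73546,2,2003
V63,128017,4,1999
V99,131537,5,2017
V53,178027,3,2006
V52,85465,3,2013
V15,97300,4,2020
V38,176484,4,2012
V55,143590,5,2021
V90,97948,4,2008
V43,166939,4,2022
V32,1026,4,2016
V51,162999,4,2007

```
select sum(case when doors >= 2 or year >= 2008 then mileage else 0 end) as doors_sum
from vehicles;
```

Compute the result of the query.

vin=V91: ✓ → 42855
vin=V12: ✓ → 73546
vin=V63: ✓ → 128017
vin=V99: ✓ → 131537
vin=V53: ✓ → 178027
vin=V52: ✓ → 85465
vin=V15: ✓ → 97300
vin=V38: ✓ → 176484
vin=V55: ✓ → 143590
vin=V90: ✓ → 97948
vin=V43: ✓ → 166939
vin=V32: ✓ → 1026
vin=V51: ✓ → 162999
doors_sum = 42855 + 73546 + 128017 + 131537 + 178027 + 85465 + 97300 + 176484 + 143590 + 97948 + 166939 + 1026 + 162999 = 1485733

1485733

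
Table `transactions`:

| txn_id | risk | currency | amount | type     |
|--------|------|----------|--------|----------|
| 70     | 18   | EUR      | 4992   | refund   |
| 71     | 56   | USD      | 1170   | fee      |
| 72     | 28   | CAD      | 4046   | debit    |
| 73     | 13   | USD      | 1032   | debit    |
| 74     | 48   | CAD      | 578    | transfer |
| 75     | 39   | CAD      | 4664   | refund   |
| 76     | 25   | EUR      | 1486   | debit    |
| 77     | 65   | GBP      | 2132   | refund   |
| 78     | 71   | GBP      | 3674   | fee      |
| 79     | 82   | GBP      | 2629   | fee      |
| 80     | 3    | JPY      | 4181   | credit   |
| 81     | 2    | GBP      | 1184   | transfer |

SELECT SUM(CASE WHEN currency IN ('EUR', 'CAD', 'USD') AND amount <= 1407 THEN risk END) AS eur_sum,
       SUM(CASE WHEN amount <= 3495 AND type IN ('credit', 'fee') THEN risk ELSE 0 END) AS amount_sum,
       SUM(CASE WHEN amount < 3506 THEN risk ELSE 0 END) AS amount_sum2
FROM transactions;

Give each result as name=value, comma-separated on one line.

eur_sum=117, amount_sum=138, amount_sum2=291

[eur_sum: currency IN ('EUR', 'CAD', 'USD') AND amount <= 1407]
txn_id=70: ✗
txn_id=71: ✓ → 56
txn_id=72: ✗
txn_id=73: ✓ → 13
txn_id=74: ✓ → 48
txn_id=75: ✗
txn_id=76: ✗
txn_id=77: ✗
txn_id=78: ✗
txn_id=79: ✗
txn_id=80: ✗
txn_id=81: ✗
eur_sum = 56 + 13 + 48 = 117
—
[amount_sum: amount <= 3495 AND type IN ('credit', 'fee')]
txn_id=70: ✗
txn_id=71: ✓ → 56
txn_id=72: ✗
txn_id=73: ✗
txn_id=74: ✗
txn_id=75: ✗
txn_id=76: ✗
txn_id=77: ✗
txn_id=78: ✗
txn_id=79: ✓ → 82
txn_id=80: ✗
txn_id=81: ✗
amount_sum = 56 + 82 = 138
—
[amount_sum2: amount < 3506]
txn_id=70: ✗
txn_id=71: ✓ → 56
txn_id=72: ✗
txn_id=73: ✓ → 13
txn_id=74: ✓ → 48
txn_id=75: ✗
txn_id=76: ✓ → 25
txn_id=77: ✓ → 65
txn_id=78: ✗
txn_id=79: ✓ → 82
txn_id=80: ✗
txn_id=81: ✓ → 2
amount_sum2 = 56 + 13 + 48 + 25 + 65 + 82 + 2 = 291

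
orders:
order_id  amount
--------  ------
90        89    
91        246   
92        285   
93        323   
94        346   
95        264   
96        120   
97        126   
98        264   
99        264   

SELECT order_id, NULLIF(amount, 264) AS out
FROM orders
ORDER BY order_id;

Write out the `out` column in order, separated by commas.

89, 246, 285, 323, 346, NULL, 120, 126, NULL, NULL

order_id=90: amount=89 vs 264: differ → 89
order_id=91: amount=246 vs 264: differ → 246
order_id=92: amount=285 vs 264: differ → 285
order_id=93: amount=323 vs 264: differ → 323
order_id=94: amount=346 vs 264: differ → 346
order_id=95: amount=264 vs 264: equal → NULL
order_id=96: amount=120 vs 264: differ → 120
order_id=97: amount=126 vs 264: differ → 126
order_id=98: amount=264 vs 264: equal → NULL
order_id=99: amount=264 vs 264: equal → NULL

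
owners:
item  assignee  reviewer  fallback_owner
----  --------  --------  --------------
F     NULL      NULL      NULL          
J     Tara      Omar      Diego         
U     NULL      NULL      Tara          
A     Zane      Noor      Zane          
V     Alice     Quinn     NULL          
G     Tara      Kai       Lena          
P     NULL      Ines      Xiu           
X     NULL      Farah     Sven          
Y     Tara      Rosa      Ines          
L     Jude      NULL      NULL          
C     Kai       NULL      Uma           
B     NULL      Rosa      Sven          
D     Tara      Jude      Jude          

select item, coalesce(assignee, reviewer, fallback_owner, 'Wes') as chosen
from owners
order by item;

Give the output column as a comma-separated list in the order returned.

item=A: assignee=Zane → Zane
item=B: assignee=NULL, reviewer=Rosa → Rosa
item=C: assignee=Kai → Kai
item=D: assignee=Tara → Tara
item=F: assignee=NULL, reviewer=NULL, fallback_owner=NULL, → literal Wes → Wes
item=G: assignee=Tara → Tara
item=J: assignee=Tara → Tara
item=L: assignee=Jude → Jude
item=P: assignee=NULL, reviewer=Ines → Ines
item=U: assignee=NULL, reviewer=NULL, fallback_owner=Tara → Tara
item=V: assignee=Alice → Alice
item=X: assignee=NULL, reviewer=Farah → Farah
item=Y: assignee=Tara → Tara

Zane, Rosa, Kai, Tara, Wes, Tara, Tara, Jude, Ines, Tara, Alice, Farah, Tara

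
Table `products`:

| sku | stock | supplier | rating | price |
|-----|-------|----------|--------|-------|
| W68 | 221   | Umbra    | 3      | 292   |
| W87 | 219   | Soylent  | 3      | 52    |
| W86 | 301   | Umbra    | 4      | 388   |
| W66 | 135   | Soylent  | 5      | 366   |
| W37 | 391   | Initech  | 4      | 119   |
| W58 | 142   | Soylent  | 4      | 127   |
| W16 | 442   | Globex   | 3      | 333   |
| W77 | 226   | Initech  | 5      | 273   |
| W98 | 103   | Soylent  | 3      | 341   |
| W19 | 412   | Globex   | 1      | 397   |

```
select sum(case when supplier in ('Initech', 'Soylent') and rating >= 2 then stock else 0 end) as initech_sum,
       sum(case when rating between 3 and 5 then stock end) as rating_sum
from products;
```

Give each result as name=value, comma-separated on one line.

initech_sum=1216, rating_sum=2180

[initech_sum: supplier in ('Initech', 'Soylent') and rating >= 2]
sku=W68: ✗
sku=W87: ✓ → 219
sku=W86: ✗
sku=W66: ✓ → 135
sku=W37: ✓ → 391
sku=W58: ✓ → 142
sku=W16: ✗
sku=W77: ✓ → 226
sku=W98: ✓ → 103
sku=W19: ✗
initech_sum = 219 + 135 + 391 + 142 + 226 + 103 = 1216
—
[rating_sum: rating between 3 and 5]
sku=W68: ✓ → 221
sku=W87: ✓ → 219
sku=W86: ✓ → 301
sku=W66: ✓ → 135
sku=W37: ✓ → 391
sku=W58: ✓ → 142
sku=W16: ✓ → 442
sku=W77: ✓ → 226
sku=W98: ✓ → 103
sku=W19: ✗
rating_sum = 221 + 219 + 301 + 135 + 391 + 142 + 442 + 226 + 103 = 2180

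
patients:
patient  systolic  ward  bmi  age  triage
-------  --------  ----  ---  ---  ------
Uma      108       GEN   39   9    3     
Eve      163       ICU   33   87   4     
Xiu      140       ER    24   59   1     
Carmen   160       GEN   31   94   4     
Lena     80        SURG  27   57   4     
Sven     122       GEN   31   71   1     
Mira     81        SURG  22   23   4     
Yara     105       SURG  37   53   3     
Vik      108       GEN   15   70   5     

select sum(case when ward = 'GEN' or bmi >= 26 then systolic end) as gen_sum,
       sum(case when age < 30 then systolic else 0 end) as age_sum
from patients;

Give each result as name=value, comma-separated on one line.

[gen_sum: ward = 'GEN' or bmi >= 26]
patient=Uma: ✓ → 108
patient=Eve: ✓ → 163
patient=Xiu: ✗
patient=Carmen: ✓ → 160
patient=Lena: ✓ → 80
patient=Sven: ✓ → 122
patient=Mira: ✗
patient=Yara: ✓ → 105
patient=Vik: ✓ → 108
gen_sum = 108 + 163 + 160 + 80 + 122 + 105 + 108 = 846
—
[age_sum: age < 30]
patient=Uma: ✓ → 108
patient=Eve: ✗
patient=Xiu: ✗
patient=Carmen: ✗
patient=Lena: ✗
patient=Sven: ✗
patient=Mira: ✓ → 81
patient=Yara: ✗
patient=Vik: ✗
age_sum = 108 + 81 = 189

gen_sum=846, age_sum=189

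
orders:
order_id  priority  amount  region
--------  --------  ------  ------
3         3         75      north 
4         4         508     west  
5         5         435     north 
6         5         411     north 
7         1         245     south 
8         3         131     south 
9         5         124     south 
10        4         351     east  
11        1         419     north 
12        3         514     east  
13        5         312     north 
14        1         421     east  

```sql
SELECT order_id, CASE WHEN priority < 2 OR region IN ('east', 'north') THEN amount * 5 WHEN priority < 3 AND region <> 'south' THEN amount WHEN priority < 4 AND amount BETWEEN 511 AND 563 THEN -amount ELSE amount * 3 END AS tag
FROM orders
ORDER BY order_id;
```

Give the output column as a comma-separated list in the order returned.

order_id=3: priority < 2 OR region IN ('east', 'north') → 375
order_id=4: ELSE → 1524
order_id=5: priority < 2 OR region IN ('east', 'north') → 2175
order_id=6: priority < 2 OR region IN ('east', 'north') → 2055
order_id=7: priority < 2 OR region IN ('east', 'north') → 1225
order_id=8: ELSE → 393
order_id=9: ELSE → 372
order_id=10: priority < 2 OR region IN ('east', 'north') → 1755
order_id=11: priority < 2 OR region IN ('east', 'north') → 2095
order_id=12: priority < 2 OR region IN ('east', 'north') → 2570
order_id=13: priority < 2 OR region IN ('east', 'north') → 1560
order_id=14: priority < 2 OR region IN ('east', 'north') → 2105

375, 1524, 2175, 2055, 1225, 393, 372, 1755, 2095, 2570, 1560, 2105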